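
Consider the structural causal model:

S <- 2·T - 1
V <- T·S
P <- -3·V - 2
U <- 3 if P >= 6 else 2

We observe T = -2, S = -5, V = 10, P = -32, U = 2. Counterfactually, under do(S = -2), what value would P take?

-14

Under do(S=-2), the mechanism S <- 2·T - 1 is discarded; S is fixed at -2.
V = T·S  [with T=-2, S=-2]  = 4
P = -3·V - 2  [with V=4]  = -14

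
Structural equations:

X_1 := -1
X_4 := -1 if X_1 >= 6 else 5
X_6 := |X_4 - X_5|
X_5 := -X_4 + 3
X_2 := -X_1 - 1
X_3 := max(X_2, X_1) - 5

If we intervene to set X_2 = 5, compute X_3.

0

The intervention breaks the incoming arrows to X_2: X_2 := -X_1 - 1 no longer applies, and X_2 = 5.
X_3 = max(X_2, X_1) - 5  [with X_2=5, X_1=-1]  = 0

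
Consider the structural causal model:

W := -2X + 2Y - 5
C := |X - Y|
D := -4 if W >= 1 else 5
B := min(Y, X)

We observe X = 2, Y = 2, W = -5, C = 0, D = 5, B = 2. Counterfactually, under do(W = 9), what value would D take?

do(W=9) replaces the equation W := -2X + 2Y - 5 with the constant W = 9.
D = -4 if W >= 1 else 5  [with W=9]  = -4

-4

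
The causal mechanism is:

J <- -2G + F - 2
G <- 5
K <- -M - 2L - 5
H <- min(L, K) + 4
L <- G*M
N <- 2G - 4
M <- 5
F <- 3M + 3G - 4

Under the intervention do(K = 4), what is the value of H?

do(K=4) replaces the equation K <- -M - 2L - 5 with the constant K = 4.
L = G*M  [with G=5, M=5]  = 25
H = min(L, K) + 4  [with L=25, K=4]  = 8

8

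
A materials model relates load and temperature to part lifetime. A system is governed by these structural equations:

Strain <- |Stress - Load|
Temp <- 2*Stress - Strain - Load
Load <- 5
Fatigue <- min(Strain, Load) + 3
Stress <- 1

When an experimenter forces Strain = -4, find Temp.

The intervention breaks the incoming arrows to Strain: Strain <- |Stress - Load| no longer applies, and Strain = -4.
Temp = 2*Stress - Strain - Load  [with Stress=1, Strain=-4, Load=5]  = 1

1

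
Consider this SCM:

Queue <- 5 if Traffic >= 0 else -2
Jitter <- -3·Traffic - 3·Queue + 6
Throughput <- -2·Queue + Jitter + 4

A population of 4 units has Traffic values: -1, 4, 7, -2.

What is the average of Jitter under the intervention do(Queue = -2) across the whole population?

6

Under do(Queue=-2), Queue's equation is replaced by Queue=-2 for every unit. Per-unit Jitter: 15, 0, -9, 18. Mean = 6.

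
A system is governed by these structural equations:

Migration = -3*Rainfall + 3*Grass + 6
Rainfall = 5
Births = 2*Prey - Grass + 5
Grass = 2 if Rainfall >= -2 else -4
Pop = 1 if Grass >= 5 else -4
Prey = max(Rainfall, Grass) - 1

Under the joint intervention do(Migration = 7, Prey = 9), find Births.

Under do(Migration = 7, Prey = 9), each intervened variable's structural equation is replaced by its fixed value.
Grass = 2 if Rainfall >= -2 else -4  [with Rainfall=5]  = 2
Births = 2*Prey - Grass + 5  [with Prey=9, Grass=2]  = 21

21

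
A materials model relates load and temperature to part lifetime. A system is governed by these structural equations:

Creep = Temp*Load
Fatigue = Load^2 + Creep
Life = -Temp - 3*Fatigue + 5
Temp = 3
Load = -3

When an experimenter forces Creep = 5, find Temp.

Under do(Creep=5), the mechanism Creep = Temp*Load is discarded; Creep is fixed at 5.
Since Temp is not a descendant of the intervened variable, it is unaffected.

3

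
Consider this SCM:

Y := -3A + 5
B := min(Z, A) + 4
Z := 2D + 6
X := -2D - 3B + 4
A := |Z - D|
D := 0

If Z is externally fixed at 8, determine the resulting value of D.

Under do(Z=8), the mechanism Z := 2D + 6 is discarded; Z is fixed at 8.
D is not downstream of the intervention, so its value is determined by the original equations.

0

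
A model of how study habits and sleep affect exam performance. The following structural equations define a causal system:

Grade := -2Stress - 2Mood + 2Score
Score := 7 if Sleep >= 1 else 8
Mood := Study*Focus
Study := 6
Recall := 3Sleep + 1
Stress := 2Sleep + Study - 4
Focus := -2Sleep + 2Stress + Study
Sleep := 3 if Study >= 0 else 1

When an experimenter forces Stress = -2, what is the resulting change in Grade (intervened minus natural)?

The intervention breaks the incoming arrows to Stress: Stress := 2Sleep + Study - 4 no longer applies, and Stress = -2.
Sleep = 3 if Study >= 0 else 1  [with Study=6]  = 3
Focus = -2Sleep + 2Stress + Study  [with Sleep=3, Stress=-2, Study=6]  = -4
Score = 7 if Sleep >= 1 else 8  [with Sleep=3]  = 7
Mood = Study*Focus  [with Study=6, Focus=-4]  = -24
Grade = -2Stress - 2Mood + 2Score  [with Stress=-2, Mood=-24, Score=7]  = 66
Without intervention: Sleep = 3 if Study >= 0 else 1  [with Study=6]  = 3; Stress = 2Sleep + Study - 4  [with Sleep=3, Study=6]  = 8; Focus = -2Sleep + 2Stress + Study  [with Sleep=3, Stress=8, Study=6]  = 16; Score = 7 if Sleep >= 1 else 8  [with Sleep=3]  = 7; Mood = Study*Focus  [with Study=6, Focus=16]  = 96; Grade = -2Stress - 2Mood + 2Score  [with Stress=8, Mood=96, Score=7]  = -194.
Change = 66 − (-194) = 260.

260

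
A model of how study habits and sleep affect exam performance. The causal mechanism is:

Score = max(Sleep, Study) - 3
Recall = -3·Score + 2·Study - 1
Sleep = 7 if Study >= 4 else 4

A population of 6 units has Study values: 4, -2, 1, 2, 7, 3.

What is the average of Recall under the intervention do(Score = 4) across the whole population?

Under do(Score=4), Score's equation is replaced by Score=4 for every unit. Per-unit Recall: -5, -17, -11, -9, 1, -7. Mean = -8.

-8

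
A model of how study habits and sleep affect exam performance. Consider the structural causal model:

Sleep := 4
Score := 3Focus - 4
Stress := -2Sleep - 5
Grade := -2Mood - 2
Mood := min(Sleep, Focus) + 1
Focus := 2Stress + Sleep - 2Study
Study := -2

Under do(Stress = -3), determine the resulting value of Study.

Under do(Stress=-3), the mechanism Stress := -2Sleep - 5 is discarded; Stress is fixed at -3.
Study is not downstream of the intervention, so its value is determined by the original equations.

-2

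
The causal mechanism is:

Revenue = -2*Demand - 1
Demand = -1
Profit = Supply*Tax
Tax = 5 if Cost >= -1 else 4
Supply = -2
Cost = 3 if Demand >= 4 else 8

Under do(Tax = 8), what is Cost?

8

do(Tax=8) replaces the equation Tax = 5 if Cost >= -1 else 4 with the constant Tax = 8.
Cost is not downstream of the intervention, so its value is determined by the original equations.
Cost = 3 if Demand >= 4 else 8  [with Demand=-1]  = 8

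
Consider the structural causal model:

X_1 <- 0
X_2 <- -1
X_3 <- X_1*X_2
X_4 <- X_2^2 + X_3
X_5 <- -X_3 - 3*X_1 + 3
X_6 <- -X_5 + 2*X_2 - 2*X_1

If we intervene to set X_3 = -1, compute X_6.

The intervention breaks the incoming arrows to X_3: X_3 <- X_1*X_2 no longer applies, and X_3 = -1.
X_5 = -X_3 - 3*X_1 + 3  [with X_3=-1, X_1=0]  = 4
X_6 = -X_5 + 2*X_2 - 2*X_1  [with X_5=4, X_2=-1, X_1=0]  = -6

-6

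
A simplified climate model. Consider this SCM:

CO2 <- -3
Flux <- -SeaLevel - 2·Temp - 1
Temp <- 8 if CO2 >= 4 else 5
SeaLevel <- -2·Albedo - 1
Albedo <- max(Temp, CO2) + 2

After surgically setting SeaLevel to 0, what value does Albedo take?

7

Under do(SeaLevel=0), the mechanism SeaLevel <- -2·Albedo - 1 is discarded; SeaLevel is fixed at 0.
Since Albedo is not a descendant of the intervened variable, it is unaffected.
Temp = 8 if CO2 >= 4 else 5  [with CO2=-3]  = 5
Albedo = max(Temp, CO2) + 2  [with Temp=5, CO2=-3]  = 7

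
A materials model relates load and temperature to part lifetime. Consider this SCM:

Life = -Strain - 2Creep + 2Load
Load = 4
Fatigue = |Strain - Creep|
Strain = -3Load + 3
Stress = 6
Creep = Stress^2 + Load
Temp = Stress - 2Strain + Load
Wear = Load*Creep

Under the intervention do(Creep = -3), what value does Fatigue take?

Under do(Creep=-3), the mechanism Creep = Stress^2 + Load is discarded; Creep is fixed at -3.
Strain = -3Load + 3  [with Load=4]  = -9
Fatigue = |Strain - Creep|  [with Strain=-9, Creep=-3]  = 6

6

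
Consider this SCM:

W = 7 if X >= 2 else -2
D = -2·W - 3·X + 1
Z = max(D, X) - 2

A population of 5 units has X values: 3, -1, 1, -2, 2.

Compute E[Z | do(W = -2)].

3.2

do(W=-2) breaks W's dependence on X. With W=-2 fixed, Z across the units is 1, 6, 0, 9, 0, mean 3.2.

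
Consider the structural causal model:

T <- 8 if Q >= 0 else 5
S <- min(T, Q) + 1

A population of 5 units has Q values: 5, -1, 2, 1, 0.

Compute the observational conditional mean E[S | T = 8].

3

Conditioning on T=8 selects the 4 unit(s) with Q ∈ {5, 2, 1, 0}. Their S values: 6, 3, 2, 1. Mean = 3.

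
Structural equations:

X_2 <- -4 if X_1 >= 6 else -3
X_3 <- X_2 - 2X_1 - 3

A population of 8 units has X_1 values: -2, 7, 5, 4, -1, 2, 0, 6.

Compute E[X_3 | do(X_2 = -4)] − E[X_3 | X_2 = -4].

7.75

Under do(X_2=-4), X_2's equation is replaced by X_2=-4 for every unit. Per-unit X_3: -3, -21, -17, -15, -5, -11, -7, -19. Mean = -12.25.
E[X_3|X_2=-4] averages over only the 2 units with X_2=-4 (X_1 = 7, 6): X_3 = -21, -19, mean -20.
Difference = -12.25 − (-20) = 7.75.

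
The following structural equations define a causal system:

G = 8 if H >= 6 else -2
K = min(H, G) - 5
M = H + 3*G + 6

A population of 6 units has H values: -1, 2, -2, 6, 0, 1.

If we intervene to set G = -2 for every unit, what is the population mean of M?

1

The intervention sets G=-2 in all 6 units regardless of H. Recomputing M per unit gives -1, 2, -2, 6, 0, 1; average 1.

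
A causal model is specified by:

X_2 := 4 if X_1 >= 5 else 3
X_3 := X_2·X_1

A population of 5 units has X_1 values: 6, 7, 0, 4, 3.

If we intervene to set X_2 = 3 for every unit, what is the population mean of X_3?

Under do(X_2=3), X_2's equation is replaced by X_2=3 for every unit. Per-unit X_3: 18, 21, 0, 12, 9. Mean = 12.

12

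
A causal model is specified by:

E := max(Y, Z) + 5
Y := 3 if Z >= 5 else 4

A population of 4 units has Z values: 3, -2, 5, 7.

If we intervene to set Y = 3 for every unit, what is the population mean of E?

9.5

do(Y=3) breaks Y's dependence on Z. With Y=3 fixed, E across the units is 8, 8, 10, 12, mean 9.5.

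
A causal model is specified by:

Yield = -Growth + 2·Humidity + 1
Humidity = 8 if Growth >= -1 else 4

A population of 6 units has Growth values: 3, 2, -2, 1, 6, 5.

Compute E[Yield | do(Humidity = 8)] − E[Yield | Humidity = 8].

Under do(Humidity=8), Humidity's equation is replaced by Humidity=8 for every unit. Per-unit Yield: 14, 15, 19, 16, 11, 12. Mean = 14.5.
E[Yield|Humidity=8] averages over only the 5 units with Humidity=8 (Growth = 3, 2, 1, 6, 5): Yield = 14, 15, 16, 11, 12, mean 13.6.
Difference = 14.5 − 13.6 = 0.9.

0.9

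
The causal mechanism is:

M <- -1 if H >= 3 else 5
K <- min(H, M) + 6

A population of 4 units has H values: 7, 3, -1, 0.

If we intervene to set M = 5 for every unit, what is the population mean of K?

7.75

Every unit gets M=5 under the intervention. K values become 11, 9, 5, 6; E[K|do(M=5)] = 7.75.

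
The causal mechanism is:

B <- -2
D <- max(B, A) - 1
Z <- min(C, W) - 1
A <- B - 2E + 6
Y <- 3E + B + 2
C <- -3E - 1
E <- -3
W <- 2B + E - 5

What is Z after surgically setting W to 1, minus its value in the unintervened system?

13

do(W=1) replaces the equation W <- 2B + E - 5 with the constant W = 1.
C = -3E - 1  [with E=-3]  = 8
Z = min(C, W) - 1  [with C=8, W=1]  = 0
Without intervention: W = 2B + E - 5  [with B=-2, E=-3]  = -12; C = -3E - 1  [with E=-3]  = 8; Z = min(C, W) - 1  [with C=8, W=-12]  = -13.
Change = 0 − (-13) = 13.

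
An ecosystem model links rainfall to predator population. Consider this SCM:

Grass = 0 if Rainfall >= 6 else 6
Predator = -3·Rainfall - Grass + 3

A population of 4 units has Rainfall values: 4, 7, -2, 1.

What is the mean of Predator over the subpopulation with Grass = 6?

-6

Observing Grass=6 restricts to units where Grass's equation naturally yields 6: Rainfall ∈ {4, -2, 1}. In that subpopulation Predator = -15, 3, -6, mean -6.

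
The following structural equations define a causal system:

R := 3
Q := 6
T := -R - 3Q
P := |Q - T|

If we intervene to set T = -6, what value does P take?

12

The intervention breaks the incoming arrows to T: T := -R - 3Q no longer applies, and T = -6.
P = |Q - T|  [with Q=6, T=-6]  = 12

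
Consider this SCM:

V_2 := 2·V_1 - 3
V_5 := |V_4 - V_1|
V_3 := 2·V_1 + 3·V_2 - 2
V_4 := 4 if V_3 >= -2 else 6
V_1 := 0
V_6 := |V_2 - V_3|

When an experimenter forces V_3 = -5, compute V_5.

do(V_3=-5) replaces the equation V_3 := 2·V_1 + 3·V_2 - 2 with the constant V_3 = -5.
V_4 = 4 if V_3 >= -2 else 6  [with V_3=-5]  = 6
V_5 = |V_4 - V_1|  [with V_4=6, V_1=0]  = 6

6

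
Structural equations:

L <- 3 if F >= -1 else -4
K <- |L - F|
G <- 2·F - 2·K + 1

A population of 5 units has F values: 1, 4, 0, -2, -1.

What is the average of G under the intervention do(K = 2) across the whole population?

The intervention sets K=2 in all 5 units regardless of F. Recomputing G per unit gives -1, 5, -3, -7, -5; average -2.2.

-2.2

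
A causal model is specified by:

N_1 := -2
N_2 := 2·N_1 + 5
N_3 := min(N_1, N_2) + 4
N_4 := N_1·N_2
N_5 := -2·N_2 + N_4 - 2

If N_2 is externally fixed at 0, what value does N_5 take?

do(N_2=0) replaces the equation N_2 := 2·N_1 + 5 with the constant N_2 = 0.
N_4 = N_1·N_2  [with N_1=-2, N_2=0]  = 0
N_5 = -2·N_2 + N_4 - 2  [with N_2=0, N_4=0]  = -2

-2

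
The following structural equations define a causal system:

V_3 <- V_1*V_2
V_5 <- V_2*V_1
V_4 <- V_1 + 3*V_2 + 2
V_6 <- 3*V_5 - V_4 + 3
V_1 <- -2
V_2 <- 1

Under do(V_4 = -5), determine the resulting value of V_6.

2

Under do(V_4=-5), the mechanism V_4 <- V_1 + 3*V_2 + 2 is discarded; V_4 is fixed at -5.
V_5 = V_2*V_1  [with V_2=1, V_1=-2]  = -2
V_6 = 3*V_5 - V_4 + 3  [with V_5=-2, V_4=-5]  = 2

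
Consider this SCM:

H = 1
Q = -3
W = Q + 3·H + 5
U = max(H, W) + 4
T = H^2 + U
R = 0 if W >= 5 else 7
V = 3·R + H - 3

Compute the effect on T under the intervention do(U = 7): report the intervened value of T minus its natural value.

-2

Intervening sets U = 7 and removes its equation (U = max(H, W) + 4).
T = H^2 + U  [with H=1, U=7]  = 8
Without intervention: W = Q + 3·H + 5  [with Q=-3, H=1]  = 5; U = max(H, W) + 4  [with H=1, W=5]  = 9; T = H^2 + U  [with H=1, U=9]  = 10.
Change = 8 − 10 = -2.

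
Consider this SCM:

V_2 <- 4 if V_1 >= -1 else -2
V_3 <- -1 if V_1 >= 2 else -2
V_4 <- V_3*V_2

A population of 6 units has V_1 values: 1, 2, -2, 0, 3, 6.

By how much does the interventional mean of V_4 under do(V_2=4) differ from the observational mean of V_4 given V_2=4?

-0.4

Under do(V_2=4), V_2's equation is replaced by V_2=4 for every unit. Per-unit V_4: -8, -4, -8, -8, -4, -4. Mean = -6.
Conditioning on V_2=4 selects the 5 unit(s) with V_1 ∈ {1, 2, 0, 3, 6}. Their V_4 values: -8, -4, -8, -4, -4. Mean = -5.6.
Difference = -6 − (-5.6) = -0.4.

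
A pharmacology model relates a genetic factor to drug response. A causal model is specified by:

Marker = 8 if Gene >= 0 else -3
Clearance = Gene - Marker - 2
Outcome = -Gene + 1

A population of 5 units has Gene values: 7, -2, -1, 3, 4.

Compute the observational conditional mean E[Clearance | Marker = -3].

-0.5

E[Clearance|Marker=-3] averages over only the 2 units with Marker=-3 (Gene = -2, -1): Clearance = -1, 0, mean -0.5.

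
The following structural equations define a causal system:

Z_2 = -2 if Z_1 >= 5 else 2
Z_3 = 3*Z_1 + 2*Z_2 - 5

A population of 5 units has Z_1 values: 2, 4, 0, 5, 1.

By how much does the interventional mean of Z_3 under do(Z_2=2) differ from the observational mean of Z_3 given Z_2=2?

1.95

Every unit gets Z_2=2 under the intervention. Z_3 values become 5, 11, -1, 14, 2; E[Z_3|do(Z_2=2)] = 6.2.
Observing Z_2=2 restricts to units where Z_2's equation naturally yields 2: Z_1 ∈ {2, 4, 0, 1}. In that subpopulation Z_3 = 5, 11, -1, 2, mean 4.25.
Difference = 6.2 − 4.25 = 1.95.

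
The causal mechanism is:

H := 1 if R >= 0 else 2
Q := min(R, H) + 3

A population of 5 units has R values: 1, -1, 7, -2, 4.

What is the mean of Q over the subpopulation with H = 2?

1.5

Observing H=2 restricts to units where H's equation naturally yields 2: R ∈ {-1, -2}. In that subpopulation Q = 2, 1, mean 1.5.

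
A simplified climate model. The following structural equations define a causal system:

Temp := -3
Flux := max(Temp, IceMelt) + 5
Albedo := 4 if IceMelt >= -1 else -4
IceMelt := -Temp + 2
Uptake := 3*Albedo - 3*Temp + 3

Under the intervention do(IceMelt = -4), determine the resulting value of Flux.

2

Under do(IceMelt=-4), the mechanism IceMelt := -Temp + 2 is discarded; IceMelt is fixed at -4.
Flux = max(Temp, IceMelt) + 5  [with Temp=-3, IceMelt=-4]  = 2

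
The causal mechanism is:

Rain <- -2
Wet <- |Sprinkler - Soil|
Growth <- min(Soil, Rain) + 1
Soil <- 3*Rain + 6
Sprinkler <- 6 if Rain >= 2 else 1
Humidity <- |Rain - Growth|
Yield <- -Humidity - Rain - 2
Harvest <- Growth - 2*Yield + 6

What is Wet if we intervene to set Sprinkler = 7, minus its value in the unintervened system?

Under do(Sprinkler=7), the mechanism Sprinkler <- 6 if Rain >= 2 else 1 is discarded; Sprinkler is fixed at 7.
Soil = 3*Rain + 6  [with Rain=-2]  = 0
Wet = |Sprinkler - Soil|  [with Sprinkler=7, Soil=0]  = 7
Without intervention: Sprinkler = 6 if Rain >= 2 else 1  [with Rain=-2]  = 1; Soil = 3*Rain + 6  [with Rain=-2]  = 0; Wet = |Sprinkler - Soil|  [with Sprinkler=1, Soil=0]  = 1.
Change = 7 − 1 = 6.

6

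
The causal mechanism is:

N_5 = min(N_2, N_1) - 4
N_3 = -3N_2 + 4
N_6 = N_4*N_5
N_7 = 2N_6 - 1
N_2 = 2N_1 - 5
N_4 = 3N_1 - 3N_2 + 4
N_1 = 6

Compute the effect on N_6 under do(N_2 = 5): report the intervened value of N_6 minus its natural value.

5

Under do(N_2=5), the mechanism N_2 = 2N_1 - 5 is discarded; N_2 is fixed at 5.
N_4 = 3N_1 - 3N_2 + 4  [with N_1=6, N_2=5]  = 7
N_5 = min(N_2, N_1) - 4  [with N_2=5, N_1=6]  = 1
N_6 = N_4*N_5  [with N_4=7, N_5=1]  = 7
Without intervention: N_2 = 2N_1 - 5  [with N_1=6]  = 7; N_4 = 3N_1 - 3N_2 + 4  [with N_1=6, N_2=7]  = 1; N_5 = min(N_2, N_1) - 4  [with N_2=7, N_1=6]  = 2; N_6 = N_4*N_5  [with N_4=1, N_5=2]  = 2.
Change = 7 − 2 = 5.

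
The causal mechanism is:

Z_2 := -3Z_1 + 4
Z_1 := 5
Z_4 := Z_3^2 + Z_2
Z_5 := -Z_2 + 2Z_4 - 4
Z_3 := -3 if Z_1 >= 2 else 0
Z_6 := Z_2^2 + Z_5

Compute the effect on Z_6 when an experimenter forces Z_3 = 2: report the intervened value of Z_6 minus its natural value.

-10

The intervention breaks the incoming arrows to Z_3: Z_3 := -3 if Z_1 >= 2 else 0 no longer applies, and Z_3 = 2.
Z_2 = -3Z_1 + 4  [with Z_1=5]  = -11
Z_4 = Z_3^2 + Z_2  [with Z_3=2, Z_2=-11]  = -7
Z_5 = -Z_2 + 2Z_4 - 4  [with Z_2=-11, Z_4=-7]  = -7
Z_6 = Z_2^2 + Z_5  [with Z_2=-11, Z_5=-7]  = 114
Without intervention: Z_2 = -3Z_1 + 4  [with Z_1=5]  = -11; Z_3 = -3 if Z_1 >= 2 else 0  [with Z_1=5]  = -3; Z_4 = Z_3^2 + Z_2  [with Z_3=-3, Z_2=-11]  = -2; Z_5 = -Z_2 + 2Z_4 - 4  [with Z_2=-11, Z_4=-2]  = 3; Z_6 = Z_2^2 + Z_5  [with Z_2=-11, Z_5=3]  = 124.
Change = 114 − 124 = -10.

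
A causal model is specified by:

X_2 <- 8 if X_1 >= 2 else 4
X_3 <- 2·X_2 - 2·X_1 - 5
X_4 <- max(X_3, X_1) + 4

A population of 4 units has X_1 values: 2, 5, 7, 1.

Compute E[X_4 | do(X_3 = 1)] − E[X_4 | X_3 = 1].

0.75

Under do(X_3=1), X_3's equation is replaced by X_3=1 for every unit. Per-unit X_4: 6, 9, 11, 5. Mean = 7.75.
E[X_4|X_3=1] averages over only the 2 units with X_3=1 (X_1 = 5, 1): X_4 = 9, 5, mean 7.
Difference = 7.75 − 7 = 0.75.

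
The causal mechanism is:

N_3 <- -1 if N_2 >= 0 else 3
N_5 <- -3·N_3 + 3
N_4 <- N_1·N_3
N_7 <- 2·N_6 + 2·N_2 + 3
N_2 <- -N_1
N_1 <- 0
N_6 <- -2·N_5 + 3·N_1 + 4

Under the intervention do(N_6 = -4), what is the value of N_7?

Intervening sets N_6 = -4 and removes its equation (N_6 <- -2·N_5 + 3·N_1 + 4).
N_2 = -N_1  [with N_1=0]  = 0
N_7 = 2·N_6 + 2·N_2 + 3  [with N_6=-4, N_2=0]  = -5

-5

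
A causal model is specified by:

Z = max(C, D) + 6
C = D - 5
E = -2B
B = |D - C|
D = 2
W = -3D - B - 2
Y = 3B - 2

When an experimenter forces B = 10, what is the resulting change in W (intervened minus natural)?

-5

Intervening sets B = 10 and removes its equation (B = |D - C|).
W = -3D - B - 2  [with D=2, B=10]  = -18
Without intervention: C = D - 5  [with D=2]  = -3; B = |D - C|  [with D=2, C=-3]  = 5; W = -3D - B - 2  [with D=2, B=5]  = -13.
Change = -18 − (-13) = -5.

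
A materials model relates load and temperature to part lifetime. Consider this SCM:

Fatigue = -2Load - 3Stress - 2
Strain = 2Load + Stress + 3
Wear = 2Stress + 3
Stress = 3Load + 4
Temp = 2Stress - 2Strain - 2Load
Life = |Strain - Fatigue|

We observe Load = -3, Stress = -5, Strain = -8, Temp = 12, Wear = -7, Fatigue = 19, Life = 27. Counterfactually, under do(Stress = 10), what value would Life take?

33

Under do(Stress=10), the mechanism Stress = 3Load + 4 is discarded; Stress is fixed at 10.
Strain = 2Load + Stress + 3  [with Load=-3, Stress=10]  = 7
Fatigue = -2Load - 3Stress - 2  [with Load=-3, Stress=10]  = -26
Life = |Strain - Fatigue|  [with Strain=7, Fatigue=-26]  = 33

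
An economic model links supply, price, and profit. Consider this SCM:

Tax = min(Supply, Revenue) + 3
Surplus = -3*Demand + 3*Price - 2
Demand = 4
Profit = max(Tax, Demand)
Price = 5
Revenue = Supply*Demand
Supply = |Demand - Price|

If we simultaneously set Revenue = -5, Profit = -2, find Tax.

-2

Setting Revenue = -5, Profit = -2 by intervention discards those variables' equations.
Supply = |Demand - Price|  [with Demand=4, Price=5]  = 1
Tax = min(Supply, Revenue) + 3  [with Supply=1, Revenue=-5]  = -2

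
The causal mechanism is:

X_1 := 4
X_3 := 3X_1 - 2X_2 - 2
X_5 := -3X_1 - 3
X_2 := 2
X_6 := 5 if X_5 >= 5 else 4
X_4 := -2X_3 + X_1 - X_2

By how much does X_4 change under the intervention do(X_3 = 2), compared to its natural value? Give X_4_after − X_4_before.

8

The intervention breaks the incoming arrows to X_3: X_3 := 3X_1 - 2X_2 - 2 no longer applies, and X_3 = 2.
X_4 = -2X_3 + X_1 - X_2  [with X_3=2, X_1=4, X_2=2]  = -2
Without intervention: X_3 = 3X_1 - 2X_2 - 2  [with X_1=4, X_2=2]  = 6; X_4 = -2X_3 + X_1 - X_2  [with X_3=6, X_1=4, X_2=2]  = -10.
Change = -2 − (-10) = 8.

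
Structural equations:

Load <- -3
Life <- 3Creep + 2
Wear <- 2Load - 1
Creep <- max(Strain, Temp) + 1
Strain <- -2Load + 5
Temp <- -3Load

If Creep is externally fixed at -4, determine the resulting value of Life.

Under do(Creep=-4), the mechanism Creep <- max(Strain, Temp) + 1 is discarded; Creep is fixed at -4.
Life = 3Creep + 2  [with Creep=-4]  = -10

-10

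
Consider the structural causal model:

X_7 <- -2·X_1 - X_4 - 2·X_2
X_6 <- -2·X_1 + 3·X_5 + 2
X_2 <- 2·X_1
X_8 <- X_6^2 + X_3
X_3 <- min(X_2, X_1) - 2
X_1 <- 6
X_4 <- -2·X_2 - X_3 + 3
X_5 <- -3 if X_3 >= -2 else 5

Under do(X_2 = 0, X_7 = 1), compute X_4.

5

Under do(X_2 = 0, X_7 = 1), each intervened variable's structural equation is replaced by its fixed value.
X_3 = min(X_2, X_1) - 2  [with X_2=0, X_1=6]  = -2
X_4 = -2·X_2 - X_3 + 3  [with X_2=0, X_3=-2]  = 5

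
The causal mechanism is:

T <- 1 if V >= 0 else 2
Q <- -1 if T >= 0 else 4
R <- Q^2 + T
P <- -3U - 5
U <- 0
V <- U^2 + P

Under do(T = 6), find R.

Under do(T=6), the mechanism T <- 1 if V >= 0 else 2 is discarded; T is fixed at 6.
Q = -1 if T >= 0 else 4  [with T=6]  = -1
R = Q^2 + T  [with Q=-1, T=6]  = 7

7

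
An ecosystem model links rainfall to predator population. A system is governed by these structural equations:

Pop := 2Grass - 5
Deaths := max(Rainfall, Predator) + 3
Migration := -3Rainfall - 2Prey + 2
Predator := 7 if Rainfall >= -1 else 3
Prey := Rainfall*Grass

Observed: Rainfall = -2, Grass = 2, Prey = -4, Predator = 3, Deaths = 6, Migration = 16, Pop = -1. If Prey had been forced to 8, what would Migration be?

The intervention breaks the incoming arrows to Prey: Prey := Rainfall*Grass no longer applies, and Prey = 8.
Migration = -3Rainfall - 2Prey + 2  [with Rainfall=-2, Prey=8]  = -8

-8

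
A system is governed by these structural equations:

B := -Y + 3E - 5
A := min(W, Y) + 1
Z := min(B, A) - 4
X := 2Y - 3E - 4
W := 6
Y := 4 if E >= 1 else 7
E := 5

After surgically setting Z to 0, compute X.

-11

Under do(Z=0), the mechanism Z := min(B, A) - 4 is discarded; Z is fixed at 0.
Since X is not a descendant of the intervened variable, it is unaffected.
Y = 4 if E >= 1 else 7  [with E=5]  = 4
X = 2Y - 3E - 4  [with Y=4, E=5]  = -11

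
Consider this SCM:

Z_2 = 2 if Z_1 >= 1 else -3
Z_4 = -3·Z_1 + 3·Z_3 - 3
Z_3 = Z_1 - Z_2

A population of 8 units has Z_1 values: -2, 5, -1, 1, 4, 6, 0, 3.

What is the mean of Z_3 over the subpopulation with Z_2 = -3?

Observing Z_2=-3 restricts to units where Z_2's equation naturally yields -3: Z_1 ∈ {-2, -1, 0}. In that subpopulation Z_3 = 1, 2, 3, mean 2.

2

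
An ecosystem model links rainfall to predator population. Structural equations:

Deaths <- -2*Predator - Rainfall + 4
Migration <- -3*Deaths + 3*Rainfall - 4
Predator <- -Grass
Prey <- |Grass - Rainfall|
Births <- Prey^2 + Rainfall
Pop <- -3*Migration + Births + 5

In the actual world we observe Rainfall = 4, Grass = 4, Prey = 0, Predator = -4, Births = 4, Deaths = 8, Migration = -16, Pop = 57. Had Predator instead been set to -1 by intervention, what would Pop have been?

3

do(Predator=-1) replaces the equation Predator <- -Grass with the constant Predator = -1.
Prey = |Grass - Rainfall|  [with Grass=4, Rainfall=4]  = 0
Births = Prey^2 + Rainfall  [with Prey=0, Rainfall=4]  = 4
Deaths = -2*Predator - Rainfall + 4  [with Predator=-1, Rainfall=4]  = 2
Migration = -3*Deaths + 3*Rainfall - 4  [with Deaths=2, Rainfall=4]  = 2
Pop = -3*Migration + Births + 5  [with Migration=2, Births=4]  = 3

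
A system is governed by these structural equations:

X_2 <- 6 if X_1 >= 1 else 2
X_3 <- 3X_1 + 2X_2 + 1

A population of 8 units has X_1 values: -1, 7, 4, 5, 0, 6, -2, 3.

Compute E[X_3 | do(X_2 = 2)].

The intervention sets X_2=2 in all 8 units regardless of X_1. Recomputing X_3 per unit gives 2, 26, 17, 20, 5, 23, -1, 14; average 13.25.

13.25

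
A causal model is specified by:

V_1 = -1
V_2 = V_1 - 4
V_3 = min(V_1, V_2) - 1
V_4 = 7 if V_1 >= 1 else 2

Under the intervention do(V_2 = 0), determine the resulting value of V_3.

The intervention breaks the incoming arrows to V_2: V_2 = V_1 - 4 no longer applies, and V_2 = 0.
V_3 = min(V_1, V_2) - 1  [with V_1=-1, V_2=0]  = -2

-2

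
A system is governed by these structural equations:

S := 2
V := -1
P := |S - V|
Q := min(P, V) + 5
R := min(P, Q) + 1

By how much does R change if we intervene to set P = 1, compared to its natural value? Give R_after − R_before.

do(P=1) replaces the equation P := |S - V| with the constant P = 1.
Q = min(P, V) + 5  [with P=1, V=-1]  = 4
R = min(P, Q) + 1  [with P=1, Q=4]  = 2
Without intervention: P = |S - V|  [with S=2, V=-1]  = 3; Q = min(P, V) + 5  [with P=3, V=-1]  = 4; R = min(P, Q) + 1  [with P=3, Q=4]  = 4.
Change = 2 − 4 = -2.

-2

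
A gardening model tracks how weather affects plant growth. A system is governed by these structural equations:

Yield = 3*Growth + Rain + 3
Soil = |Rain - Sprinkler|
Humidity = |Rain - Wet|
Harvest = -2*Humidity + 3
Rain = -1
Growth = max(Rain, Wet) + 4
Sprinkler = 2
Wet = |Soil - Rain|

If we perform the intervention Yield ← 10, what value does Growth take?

The intervention breaks the incoming arrows to Yield: Yield = 3*Growth + Rain + 3 no longer applies, and Yield = 10.
Growth is not downstream of the intervention, so its value is determined by the original equations.
Soil = |Rain - Sprinkler|  [with Rain=-1, Sprinkler=2]  = 3
Wet = |Soil - Rain|  [with Soil=3, Rain=-1]  = 4
Growth = max(Rain, Wet) + 4  [with Rain=-1, Wet=4]  = 8

8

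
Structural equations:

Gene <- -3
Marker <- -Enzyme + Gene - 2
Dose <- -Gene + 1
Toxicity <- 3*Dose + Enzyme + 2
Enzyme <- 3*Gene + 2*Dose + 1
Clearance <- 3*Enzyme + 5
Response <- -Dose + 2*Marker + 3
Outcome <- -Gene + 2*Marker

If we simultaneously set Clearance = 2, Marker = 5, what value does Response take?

9

Under do(Clearance = 2, Marker = 5), each intervened variable's structural equation is replaced by its fixed value.
Dose = -Gene + 1  [with Gene=-3]  = 4
Response = -Dose + 2*Marker + 3  [with Dose=4, Marker=5]  = 9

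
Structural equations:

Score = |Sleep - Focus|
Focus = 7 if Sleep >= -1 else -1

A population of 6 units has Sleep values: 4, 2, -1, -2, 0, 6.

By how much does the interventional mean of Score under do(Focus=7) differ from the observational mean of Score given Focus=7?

Every unit gets Focus=7 under the intervention. Score values become 3, 5, 8, 9, 7, 1; E[Score|do(Focus=7)] = 5.5.
Observing Focus=7 restricts to units where Focus's equation naturally yields 7: Sleep ∈ {4, 2, -1, 0, 6}. In that subpopulation Score = 3, 5, 8, 7, 1, mean 4.8.
Difference = 5.5 − 4.8 = 0.7.

0.7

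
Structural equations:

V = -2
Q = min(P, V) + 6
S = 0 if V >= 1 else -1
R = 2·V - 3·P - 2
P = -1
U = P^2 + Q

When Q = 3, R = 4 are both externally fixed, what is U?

Setting Q = 3, R = 4 by intervention discards those variables' equations.
U = P^2 + Q  [with P=-1, Q=3]  = 4

4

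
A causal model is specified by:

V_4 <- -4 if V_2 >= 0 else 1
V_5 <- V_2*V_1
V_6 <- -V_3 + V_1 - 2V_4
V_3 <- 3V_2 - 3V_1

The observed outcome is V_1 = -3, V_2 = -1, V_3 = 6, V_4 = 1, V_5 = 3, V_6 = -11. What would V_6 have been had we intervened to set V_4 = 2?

Under do(V_4=2), the mechanism V_4 <- -4 if V_2 >= 0 else 1 is discarded; V_4 is fixed at 2.
V_3 = 3V_2 - 3V_1  [with V_2=-1, V_1=-3]  = 6
V_6 = -V_3 + V_1 - 2V_4  [with V_3=6, V_1=-3, V_4=2]  = -13

-13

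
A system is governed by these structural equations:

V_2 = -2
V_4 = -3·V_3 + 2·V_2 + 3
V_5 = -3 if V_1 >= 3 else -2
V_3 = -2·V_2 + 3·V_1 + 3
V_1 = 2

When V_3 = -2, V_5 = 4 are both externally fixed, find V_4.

The joint intervention fixes V_3 = -2, V_5 = 4, removing each variable's own equation.
V_4 = -3·V_3 + 2·V_2 + 3  [with V_3=-2, V_2=-2]  = 5

5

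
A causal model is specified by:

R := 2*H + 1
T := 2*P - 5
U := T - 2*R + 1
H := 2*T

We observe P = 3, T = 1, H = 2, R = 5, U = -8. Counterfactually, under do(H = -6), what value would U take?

do(H=-6) replaces the equation H := 2*T with the constant H = -6.
T = 2*P - 5  [with P=3]  = 1
R = 2*H + 1  [with H=-6]  = -11
U = T - 2*R + 1  [with T=1, R=-11]  = 24

24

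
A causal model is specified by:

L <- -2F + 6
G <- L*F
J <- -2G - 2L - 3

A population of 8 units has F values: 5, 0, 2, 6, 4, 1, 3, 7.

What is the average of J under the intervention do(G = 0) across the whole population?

do(G=0) breaks G's dependence on F. With G=0 fixed, J across the units is 5, -15, -7, 9, 1, -11, -3, 13, mean -1.

-1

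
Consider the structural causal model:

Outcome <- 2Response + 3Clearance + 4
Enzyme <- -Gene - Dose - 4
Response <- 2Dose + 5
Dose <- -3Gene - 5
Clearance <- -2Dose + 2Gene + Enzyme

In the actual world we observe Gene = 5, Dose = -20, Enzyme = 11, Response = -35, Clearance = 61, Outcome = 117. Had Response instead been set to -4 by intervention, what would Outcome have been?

Under do(Response=-4), the mechanism Response <- 2Dose + 5 is discarded; Response is fixed at -4.
Dose = -3Gene - 5  [with Gene=5]  = -20
Enzyme = -Gene - Dose - 4  [with Gene=5, Dose=-20]  = 11
Clearance = -2Dose + 2Gene + Enzyme  [with Dose=-20, Gene=5, Enzyme=11]  = 61
Outcome = 2Response + 3Clearance + 4  [with Response=-4, Clearance=61]  = 179

179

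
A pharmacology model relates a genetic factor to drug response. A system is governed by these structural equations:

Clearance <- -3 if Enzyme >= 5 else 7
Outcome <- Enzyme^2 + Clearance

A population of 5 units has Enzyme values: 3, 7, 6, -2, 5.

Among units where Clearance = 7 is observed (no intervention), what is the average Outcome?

13.5

Conditioning on Clearance=7 selects the 2 unit(s) with Enzyme ∈ {3, -2}. Their Outcome values: 16, 11. Mean = 13.5.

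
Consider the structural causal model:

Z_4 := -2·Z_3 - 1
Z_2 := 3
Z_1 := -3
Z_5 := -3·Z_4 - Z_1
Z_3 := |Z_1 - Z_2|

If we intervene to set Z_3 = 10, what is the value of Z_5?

do(Z_3=10) replaces the equation Z_3 := |Z_1 - Z_2| with the constant Z_3 = 10.
Z_4 = -2·Z_3 - 1  [with Z_3=10]  = -21
Z_5 = -3·Z_4 - Z_1  [with Z_4=-21, Z_1=-3]  = 66

66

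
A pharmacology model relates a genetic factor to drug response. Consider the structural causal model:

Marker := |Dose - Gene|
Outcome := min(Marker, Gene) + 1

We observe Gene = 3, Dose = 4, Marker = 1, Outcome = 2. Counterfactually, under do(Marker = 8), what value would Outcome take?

The intervention breaks the incoming arrows to Marker: Marker := |Dose - Gene| no longer applies, and Marker = 8.
Outcome = min(Marker, Gene) + 1  [with Marker=8, Gene=3]  = 4

4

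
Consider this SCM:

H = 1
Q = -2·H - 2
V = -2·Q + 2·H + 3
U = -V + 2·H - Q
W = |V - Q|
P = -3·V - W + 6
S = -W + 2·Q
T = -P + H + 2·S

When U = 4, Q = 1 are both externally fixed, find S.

Under do(U = 4, Q = 1), each intervened variable's structural equation is replaced by its fixed value.
V = -2·Q + 2·H + 3  [with Q=1, H=1]  = 3
W = |V - Q|  [with V=3, Q=1]  = 2
S = -W + 2·Q  [with W=2, Q=1]  = 0

0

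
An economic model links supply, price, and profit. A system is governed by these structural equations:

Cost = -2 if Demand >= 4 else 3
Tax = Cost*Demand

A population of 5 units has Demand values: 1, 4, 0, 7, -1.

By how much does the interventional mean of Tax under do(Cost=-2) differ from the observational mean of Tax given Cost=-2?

6.6

do(Cost=-2) breaks Cost's dependence on Demand. With Cost=-2 fixed, Tax across the units is -2, -8, 0, -14, 2, mean -4.4.
Conditioning on Cost=-2 selects the 2 unit(s) with Demand ∈ {4, 7}. Their Tax values: -8, -14. Mean = -11.
Difference = -4.4 − (-11) = 6.6.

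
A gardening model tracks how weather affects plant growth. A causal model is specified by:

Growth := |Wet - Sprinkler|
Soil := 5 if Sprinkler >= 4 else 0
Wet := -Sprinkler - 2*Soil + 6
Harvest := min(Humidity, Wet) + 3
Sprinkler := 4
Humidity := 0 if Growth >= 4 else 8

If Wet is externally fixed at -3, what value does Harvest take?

The intervention breaks the incoming arrows to Wet: Wet := -Sprinkler - 2*Soil + 6 no longer applies, and Wet = -3.
Growth = |Wet - Sprinkler|  [with Wet=-3, Sprinkler=4]  = 7
Humidity = 0 if Growth >= 4 else 8  [with Growth=7]  = 0
Harvest = min(Humidity, Wet) + 3  [with Humidity=0, Wet=-3]  = 0

0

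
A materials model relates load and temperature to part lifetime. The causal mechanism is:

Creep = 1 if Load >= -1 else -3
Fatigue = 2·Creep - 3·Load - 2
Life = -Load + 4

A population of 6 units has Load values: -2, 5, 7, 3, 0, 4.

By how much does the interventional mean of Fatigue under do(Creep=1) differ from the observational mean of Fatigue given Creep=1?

Every unit gets Creep=1 under the intervention. Fatigue values become 6, -15, -21, -9, 0, -12; E[Fatigue|do(Creep=1)] = -8.5.
Observing Creep=1 restricts to units where Creep's equation naturally yields 1: Load ∈ {5, 7, 3, 0, 4}. In that subpopulation Fatigue = -15, -21, -9, 0, -12, mean -11.4.
Difference = -8.5 − (-11.4) = 2.9.

2.9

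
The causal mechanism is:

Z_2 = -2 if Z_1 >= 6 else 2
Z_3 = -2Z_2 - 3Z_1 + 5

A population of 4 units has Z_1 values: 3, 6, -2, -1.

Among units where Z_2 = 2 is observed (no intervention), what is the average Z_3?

1

Conditioning on Z_2=2 selects the 3 unit(s) with Z_1 ∈ {3, -2, -1}. Their Z_3 values: -8, 7, 4. Mean = 1.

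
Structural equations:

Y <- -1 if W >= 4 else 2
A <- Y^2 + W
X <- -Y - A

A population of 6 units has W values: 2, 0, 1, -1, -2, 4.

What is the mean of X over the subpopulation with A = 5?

-5.5

E[X|A=5] averages over only the 2 units with A=5 (W = 1, 4): X = -7, -4, mean -5.5.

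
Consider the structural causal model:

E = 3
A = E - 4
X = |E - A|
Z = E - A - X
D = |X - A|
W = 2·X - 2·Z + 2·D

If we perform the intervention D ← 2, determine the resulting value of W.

12

The intervention breaks the incoming arrows to D: D = |X - A| no longer applies, and D = 2.
A = E - 4  [with E=3]  = -1
X = |E - A|  [with E=3, A=-1]  = 4
Z = E - A - X  [with E=3, A=-1, X=4]  = 0
W = 2·X - 2·Z + 2·D  [with X=4, Z=0, D=2]  = 12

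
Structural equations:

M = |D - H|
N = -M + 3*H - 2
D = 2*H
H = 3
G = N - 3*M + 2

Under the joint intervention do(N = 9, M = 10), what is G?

The joint intervention fixes N = 9, M = 10, removing each variable's own equation.
G = N - 3*M + 2  [with N=9, M=10]  = -19

-19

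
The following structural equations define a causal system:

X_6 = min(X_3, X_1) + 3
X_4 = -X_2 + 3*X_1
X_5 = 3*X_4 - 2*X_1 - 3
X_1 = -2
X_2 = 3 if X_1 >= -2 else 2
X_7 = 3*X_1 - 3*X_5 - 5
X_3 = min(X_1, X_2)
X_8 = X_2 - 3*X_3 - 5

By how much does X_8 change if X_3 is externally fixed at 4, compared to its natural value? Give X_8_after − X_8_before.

-18

The intervention breaks the incoming arrows to X_3: X_3 = min(X_1, X_2) no longer applies, and X_3 = 4.
X_2 = 3 if X_1 >= -2 else 2  [with X_1=-2]  = 3
X_8 = X_2 - 3*X_3 - 5  [with X_2=3, X_3=4]  = -14
Without intervention: X_2 = 3 if X_1 >= -2 else 2  [with X_1=-2]  = 3; X_3 = min(X_1, X_2)  [with X_1=-2, X_2=3]  = -2; X_8 = X_2 - 3*X_3 - 5  [with X_2=3, X_3=-2]  = 4.
Change = -14 − 4 = -18.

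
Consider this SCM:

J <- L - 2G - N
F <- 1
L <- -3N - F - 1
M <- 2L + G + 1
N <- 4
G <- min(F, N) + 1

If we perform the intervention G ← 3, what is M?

Intervening sets G = 3 and removes its equation (G <- min(F, N) + 1).
L = -3N - F - 1  [with N=4, F=1]  = -14
M = 2L + G + 1  [with L=-14, G=3]  = -24

-24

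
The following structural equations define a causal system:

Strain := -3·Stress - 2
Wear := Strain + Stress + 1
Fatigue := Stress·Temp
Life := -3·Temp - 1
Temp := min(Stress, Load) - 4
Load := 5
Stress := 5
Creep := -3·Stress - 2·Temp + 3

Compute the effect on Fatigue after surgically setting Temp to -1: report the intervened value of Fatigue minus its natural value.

-10

The intervention breaks the incoming arrows to Temp: Temp := min(Stress, Load) - 4 no longer applies, and Temp = -1.
Fatigue = Stress·Temp  [with Stress=5, Temp=-1]  = -5
Without intervention: Temp = min(Stress, Load) - 4  [with Stress=5, Load=5]  = 1; Fatigue = Stress·Temp  [with Stress=5, Temp=1]  = 5.
Change = -5 − 5 = -10.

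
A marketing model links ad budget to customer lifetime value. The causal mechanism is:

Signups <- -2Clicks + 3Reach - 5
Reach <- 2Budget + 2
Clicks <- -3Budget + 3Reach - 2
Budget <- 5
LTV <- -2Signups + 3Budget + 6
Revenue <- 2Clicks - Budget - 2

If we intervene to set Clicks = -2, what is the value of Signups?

The intervention breaks the incoming arrows to Clicks: Clicks <- -3Budget + 3Reach - 2 no longer applies, and Clicks = -2.
Reach = 2Budget + 2  [with Budget=5]  = 12
Signups = -2Clicks + 3Reach - 5  [with Clicks=-2, Reach=12]  = 35

35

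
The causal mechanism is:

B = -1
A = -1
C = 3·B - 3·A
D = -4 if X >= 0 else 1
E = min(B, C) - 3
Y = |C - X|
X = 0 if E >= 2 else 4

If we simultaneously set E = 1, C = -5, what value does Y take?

The joint intervention fixes E = 1, C = -5, removing each variable's own equation.
X = 0 if E >= 2 else 4  [with E=1]  = 4
Y = |C - X|  [with C=-5, X=4]  = 9

9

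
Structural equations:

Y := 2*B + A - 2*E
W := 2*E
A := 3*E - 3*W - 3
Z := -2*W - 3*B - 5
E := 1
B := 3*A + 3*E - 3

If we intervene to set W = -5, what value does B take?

45

Under do(W=-5), the mechanism W := 2*E is discarded; W is fixed at -5.
A = 3*E - 3*W - 3  [with E=1, W=-5]  = 15
B = 3*A + 3*E - 3  [with A=15, E=1]  = 45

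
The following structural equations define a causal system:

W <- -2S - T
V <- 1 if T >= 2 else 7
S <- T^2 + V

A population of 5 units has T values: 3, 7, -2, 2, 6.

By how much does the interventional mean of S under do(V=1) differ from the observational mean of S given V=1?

Every unit gets V=1 under the intervention. S values become 10, 50, 5, 5, 37; E[S|do(V=1)] = 21.4.
Conditioning on V=1 selects the 4 unit(s) with T ∈ {3, 7, 2, 6}. Their S values: 10, 50, 5, 37. Mean = 25.5.
Difference = 21.4 − 25.5 = -4.1.

-4.1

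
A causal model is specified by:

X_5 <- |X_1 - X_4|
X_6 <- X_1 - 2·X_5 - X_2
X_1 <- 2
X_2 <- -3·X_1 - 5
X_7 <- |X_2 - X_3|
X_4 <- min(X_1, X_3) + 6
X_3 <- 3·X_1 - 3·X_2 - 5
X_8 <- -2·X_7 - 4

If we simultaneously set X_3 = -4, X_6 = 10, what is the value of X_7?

Under do(X_3 = -4, X_6 = 10), each intervened variable's structural equation is replaced by its fixed value.
X_2 = -3·X_1 - 5  [with X_1=2]  = -11
X_7 = |X_2 - X_3|  [with X_2=-11, X_3=-4]  = 7

7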